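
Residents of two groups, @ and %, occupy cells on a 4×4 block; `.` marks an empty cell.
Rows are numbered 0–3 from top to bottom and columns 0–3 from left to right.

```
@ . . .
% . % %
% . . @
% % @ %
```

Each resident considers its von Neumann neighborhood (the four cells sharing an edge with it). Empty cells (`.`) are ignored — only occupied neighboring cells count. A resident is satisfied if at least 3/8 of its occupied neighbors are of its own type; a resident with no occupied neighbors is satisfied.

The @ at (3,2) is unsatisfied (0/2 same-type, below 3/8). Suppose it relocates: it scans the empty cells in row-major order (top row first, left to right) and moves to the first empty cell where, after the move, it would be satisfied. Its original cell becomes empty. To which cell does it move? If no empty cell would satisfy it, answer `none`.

Vacating (3,2). Empty cells in order:
  (0,1): 1/1 same-type → satisfied — stop here.

(0,1)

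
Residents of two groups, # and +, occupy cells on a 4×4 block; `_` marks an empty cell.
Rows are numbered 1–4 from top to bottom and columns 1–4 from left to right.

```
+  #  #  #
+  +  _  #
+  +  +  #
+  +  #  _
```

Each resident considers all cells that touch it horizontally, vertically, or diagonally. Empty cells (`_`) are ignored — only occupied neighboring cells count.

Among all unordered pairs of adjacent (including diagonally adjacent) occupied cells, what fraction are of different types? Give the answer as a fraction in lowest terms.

9/31

Scan each occupied cell's neighbors to the right and below (and the two forward diagonals) so each pair is counted once.
Row 1: +(1,1)–#(1,2)≠ +(1,1)–+(2,1)= +(1,1)–+(2,2)= #(1,2)–#(1,3)= #(1,2)–+(2,2)≠ #(1,2)–+(2,1)≠ #(1,3)–#(1,4)= #(1,3)–#(2,4)= #(1,3)–+(2,2)≠ #(1,4)–#(2,4)=  → 4/10 unlike.
Row 2: +(2,1)–+(2,2)= +(2,1)–+(3,1)= +(2,1)–+(3,2)= +(2,2)–+(3,2)= +(2,2)–+(3,3)= +(2,2)–+(3,1)= #(2,4)–#(3,4)= #(2,4)–+(3,3)≠  → 1/8 unlike.
Row 3: +(3,1)–+(3,2)= +(3,1)–+(4,1)= +(3,1)–+(4,2)= +(3,2)–+(3,3)= +(3,2)–+(4,2)= +(3,2)–#(4,3)≠ +(3,2)–+(4,1)= +(3,3)–#(3,4)≠ +(3,3)–#(4,3)≠ +(3,3)–+(4,2)= #(3,4)–#(4,3)=  → 3/11 unlike.
Row 4: +(4,1)–+(4,2)= +(4,2)–#(4,3)≠  → 1/2 unlike.
Total adjacent occupied pairs: 31; unlike-type pairs: 9.
9/31 is already in lowest terms.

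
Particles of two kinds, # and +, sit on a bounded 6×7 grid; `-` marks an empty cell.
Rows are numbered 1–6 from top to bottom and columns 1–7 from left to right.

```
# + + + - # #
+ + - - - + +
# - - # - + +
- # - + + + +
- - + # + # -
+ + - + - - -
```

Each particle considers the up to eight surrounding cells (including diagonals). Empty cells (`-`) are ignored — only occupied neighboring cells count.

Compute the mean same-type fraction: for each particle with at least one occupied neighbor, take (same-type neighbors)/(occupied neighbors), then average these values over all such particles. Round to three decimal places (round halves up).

0.586

(1,1)# 0/3
(1,2)+ 3/4
(1,3)+ 3/3
(1,4)+ 1/1
(1,6)# 1/3
(1,7)# 1/3
(2,1)+ 2/4
(2,2)+ 3/5
(2,6)+ 3/5
(2,7)+ 3/5
(3,1)# 1/3
(3,4)# 0/2
(3,6)+ 6/6
(3,7)+ 5/5
(4,2)# 1/2
(4,4)+ 3/5
(4,5)+ 4/7
(4,6)+ 5/6
(4,7)+ 3/4
(5,3)+ 3/5
(5,4)# 0/5
(5,5)+ 4/6
(5,6)# 0/4
(6,1)+ 1/1
(6,2)+ 2/2
(6,4)+ 2/3
Sum over 26 particles: 0/3 + 3/4 + 3/3 + 1/1 + 1/3 + 1/3 + 2/4 + 3/5 + 3/5 + 3/5 + 1/3 + 0/2 + 6/6 + 5/5 + 1/2 + 3/5 + 4/7 + 5/6 + 3/4 + 3/5 + 0/5 + 4/6 + 0/4 + 1/1 + 2/2 + 2/3 = 320/21; mean = 320/21 ÷ 26 = 160/273 = 0.586080… → 0.586.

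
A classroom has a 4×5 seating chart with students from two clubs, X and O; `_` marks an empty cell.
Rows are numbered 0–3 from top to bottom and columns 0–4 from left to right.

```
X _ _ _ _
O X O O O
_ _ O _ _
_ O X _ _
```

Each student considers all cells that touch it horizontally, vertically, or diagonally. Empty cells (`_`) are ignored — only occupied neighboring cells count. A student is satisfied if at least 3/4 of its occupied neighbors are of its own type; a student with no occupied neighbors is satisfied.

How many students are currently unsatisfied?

(0,0)X 1/2 unhappy
(1,0)O 0/2 unhappy
(1,1)X 1/4 unhappy
(1,2)O 2/3 unhappy
(1,3)O 3/3 ok
(1,4)O 1/1 ok
(2,2)O 3/5 unhappy
(3,1)O 1/2 unhappy
(3,2)X 0/2 unhappy
Unsatisfied: (0,0), (1,0), (1,1), (1,2), (2,2), (3,1), (3,2) — 7 in total.

7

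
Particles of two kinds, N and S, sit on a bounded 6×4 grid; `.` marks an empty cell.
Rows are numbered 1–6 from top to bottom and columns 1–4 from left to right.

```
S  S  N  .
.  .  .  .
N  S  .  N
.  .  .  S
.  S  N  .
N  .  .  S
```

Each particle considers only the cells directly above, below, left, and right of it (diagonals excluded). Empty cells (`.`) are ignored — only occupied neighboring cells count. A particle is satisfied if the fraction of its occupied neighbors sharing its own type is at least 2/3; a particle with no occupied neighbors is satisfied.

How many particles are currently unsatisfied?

(1,1)S 1/1 ok
(1,2)S 1/2 unhappy
(1,3)N 0/1 unhappy
(3,1)N 0/1 unhappy
(3,2)S 0/1 unhappy
(3,4)N 0/1 unhappy
(4,4)S 0/1 unhappy
(5,2)S 0/1 unhappy
(5,3)N 0/1 unhappy
(6,1)N 0/0 ok
(6,4)S 0/0 ok
Unsatisfied: (1,2), (1,3), (3,1), (3,2), (3,4), (4,4), (5,2), (5,3) — 8 in total.

8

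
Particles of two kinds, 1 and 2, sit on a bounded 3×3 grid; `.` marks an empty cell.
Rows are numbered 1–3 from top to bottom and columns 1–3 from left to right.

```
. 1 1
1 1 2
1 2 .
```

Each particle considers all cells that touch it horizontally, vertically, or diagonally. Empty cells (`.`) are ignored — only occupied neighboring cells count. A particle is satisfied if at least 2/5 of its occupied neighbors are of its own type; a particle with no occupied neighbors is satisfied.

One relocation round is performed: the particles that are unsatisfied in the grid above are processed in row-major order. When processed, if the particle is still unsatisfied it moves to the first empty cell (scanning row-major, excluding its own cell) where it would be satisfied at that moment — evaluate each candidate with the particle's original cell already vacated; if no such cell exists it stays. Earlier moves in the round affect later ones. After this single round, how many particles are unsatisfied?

Initially unsatisfied (in order): (2,3), (3,2).
  (2,3) → (3,3).
  (3,2): no empty cell satisfies it; stays.
Resulting grid:
. 1 1
1 1 .
1 2 2
Unsatisfied now: (3,2).

1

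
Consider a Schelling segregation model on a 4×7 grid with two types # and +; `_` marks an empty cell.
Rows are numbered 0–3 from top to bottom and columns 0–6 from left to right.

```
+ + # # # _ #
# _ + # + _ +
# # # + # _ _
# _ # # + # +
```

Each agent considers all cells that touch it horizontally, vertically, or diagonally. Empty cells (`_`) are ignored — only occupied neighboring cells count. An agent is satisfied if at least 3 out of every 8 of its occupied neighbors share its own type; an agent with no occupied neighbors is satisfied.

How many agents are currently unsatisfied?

7

Row 0: (0,0)+ 1/2 ✓ · (0,1)+ 2/4 ✓ · (0,2)# 2/4 ✓ · (0,3)# 3/5 ✓ · (0,4)# 2/3 ✓ · (0,6)# 0/1 ✗
Row 1: (1,0)# 2/4 ✓ · (1,2)+ 2/7 ✗ · (1,3)# 5/8 ✓ · (1,4)+ 1/5 ✗ · (1,6)+ 0/1 ✗
Row 2: (2,0)# 3/3 ✓ · (2,1)# 5/6 ✓ · (2,2)# 4/6 ✓ · (2,3)+ 3/8 ✓ · (2,4)# 3/6 ✓
Row 3: (3,0)# 2/2 ✓ · (3,2)# 3/4 ✓ · (3,3)# 3/5 ✓ · (3,4)+ 1/4 ✗ · (3,5)# 1/3 ✗ · (3,6)+ 0/1 ✗
Unsatisfied: (0,6), (1,2), (1,4), (1,6), (3,4), (3,5), (3,6) — 7 in total.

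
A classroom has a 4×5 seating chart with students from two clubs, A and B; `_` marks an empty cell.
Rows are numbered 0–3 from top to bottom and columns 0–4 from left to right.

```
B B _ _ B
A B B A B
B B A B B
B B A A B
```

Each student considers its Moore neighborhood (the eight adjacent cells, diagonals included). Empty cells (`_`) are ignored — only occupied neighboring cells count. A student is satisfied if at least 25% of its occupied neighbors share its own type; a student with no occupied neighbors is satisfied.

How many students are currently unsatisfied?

Row 0: (0,0)B 2/3 ✓ · (0,1)B 3/4 ✓ · (0,4)B 1/2 ✓
Row 1: (1,0)A 0/5 ✗ · (1,1)B 5/7 ✓ · (1,2)B 4/6 ✓ · (1,3)A 1/6 ✗ · (1,4)B 3/4 ✓
Row 2: (2,0)B 4/5 ✓ · (2,1)B 5/8 ✓ · (2,2)A 3/8 ✓ · (2,3)B 4/8 ✓ · (2,4)B 3/5 ✓
Row 3: (3,0)B 3/3 ✓ · (3,1)B 3/5 ✓ · (3,2)A 2/5 ✓ · (3,3)A 2/5 ✓ · (3,4)B 2/3 ✓
Unsatisfied: (1,0), (1,3) — 2 in total.

2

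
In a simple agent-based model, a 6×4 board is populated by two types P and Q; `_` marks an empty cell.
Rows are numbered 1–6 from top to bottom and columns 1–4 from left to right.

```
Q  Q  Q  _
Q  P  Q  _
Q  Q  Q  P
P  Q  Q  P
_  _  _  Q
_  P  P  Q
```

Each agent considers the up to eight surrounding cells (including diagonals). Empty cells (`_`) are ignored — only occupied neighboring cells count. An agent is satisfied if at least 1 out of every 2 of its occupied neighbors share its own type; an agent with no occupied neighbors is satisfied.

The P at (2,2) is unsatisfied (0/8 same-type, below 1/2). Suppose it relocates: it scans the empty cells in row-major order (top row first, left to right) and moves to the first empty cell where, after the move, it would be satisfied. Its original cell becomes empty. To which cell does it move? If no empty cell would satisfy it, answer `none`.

Vacating (2,2). Empty cells in order:
  (1,4): 0/2 same-type → still unsatisfied.
  (2,4): 1/4 same-type → still unsatisfied.
  (5,1): 2/3 same-type → satisfied — stop here.

(5,1)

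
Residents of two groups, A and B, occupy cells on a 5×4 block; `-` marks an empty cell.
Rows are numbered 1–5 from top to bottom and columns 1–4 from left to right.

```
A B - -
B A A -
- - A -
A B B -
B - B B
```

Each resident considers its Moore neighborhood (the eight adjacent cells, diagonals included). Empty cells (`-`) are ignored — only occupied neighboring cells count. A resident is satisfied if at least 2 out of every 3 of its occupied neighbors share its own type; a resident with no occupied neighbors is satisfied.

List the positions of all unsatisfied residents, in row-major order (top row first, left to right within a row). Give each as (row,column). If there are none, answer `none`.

(1,1), (1,2), (2,1), (2,2), (3,3), (4,1), (4,2), (5,1)

Row 1: (1,1)A 1/3 ✗ · (1,2)B 1/4 ✗
Row 2: (2,1)B 1/3 ✗ · (2,2)A 3/5 ✗ · (2,3)A 2/3 ✓
Row 3: (3,3)A 2/4 ✗
Row 4: (4,1)A 0/2 ✗ · (4,2)B 3/5 ✗ · (4,3)B 3/4 ✓
Row 5: (5,1)B 1/2 ✗ · (5,3)B 3/3 ✓ · (5,4)B 2/2 ✓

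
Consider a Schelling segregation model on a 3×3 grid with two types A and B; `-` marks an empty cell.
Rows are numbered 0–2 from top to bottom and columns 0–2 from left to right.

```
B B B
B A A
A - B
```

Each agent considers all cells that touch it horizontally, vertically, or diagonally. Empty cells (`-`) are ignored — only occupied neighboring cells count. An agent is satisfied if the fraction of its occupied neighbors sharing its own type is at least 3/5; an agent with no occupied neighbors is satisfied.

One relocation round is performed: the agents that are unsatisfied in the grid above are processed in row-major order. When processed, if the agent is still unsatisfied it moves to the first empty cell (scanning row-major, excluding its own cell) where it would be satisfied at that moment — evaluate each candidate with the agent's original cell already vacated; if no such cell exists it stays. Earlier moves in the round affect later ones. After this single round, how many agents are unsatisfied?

6

Initially unsatisfied (in order): (0,2), (1,0), (1,1), (1,2), (2,0), (2,2).
  (0,2): no empty cell satisfies it; stays.
  (1,0): no empty cell satisfies it; stays.
  (1,1): no empty cell satisfies it; stays.
  (1,2): no empty cell satisfies it; stays.
  (2,0): no empty cell satisfies it; stays.
  (2,2): no empty cell satisfies it; stays.
Resulting grid:
B B B
B A A
A - B
Unsatisfied now: (0,2), (1,0), (1,1), (1,2), (2,0), (2,2).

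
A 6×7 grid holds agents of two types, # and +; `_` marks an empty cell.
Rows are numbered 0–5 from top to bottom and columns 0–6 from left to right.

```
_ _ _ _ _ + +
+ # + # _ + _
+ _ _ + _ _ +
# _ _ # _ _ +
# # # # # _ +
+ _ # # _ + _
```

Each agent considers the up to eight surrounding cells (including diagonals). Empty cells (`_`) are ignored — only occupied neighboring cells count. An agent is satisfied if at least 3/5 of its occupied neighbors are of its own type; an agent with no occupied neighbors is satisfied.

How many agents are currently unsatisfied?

8

Row 0: (0,5)+ 2/2 ✓ · (0,6)+ 2/2 ✓
Row 1: (1,0)+ 1/2 ✗ · (1,1)# 0/3 ✗ · (1,2)+ 1/3 ✗ · (1,3)# 0/2 ✗ · (1,5)+ 3/3 ✓
Row 2: (2,0)+ 1/3 ✗ · (2,3)+ 1/3 ✗ · (2,6)+ 2/2 ✓
Row 3: (3,0)# 2/3 ✓ · (3,3)# 3/4 ✓ · (3,6)+ 2/2 ✓
Row 4: (4,0)# 2/3 ✓ · (4,1)# 4/5 ✓ · (4,2)# 5/5 ✓ · (4,3)# 5/5 ✓ · (4,4)# 3/4 ✓ · (4,6)+ 2/2 ✓
Row 5: (5,0)+ 0/2 ✗ · (5,2)# 4/4 ✓ · (5,3)# 4/4 ✓ · (5,5)+ 1/2 ✗
Unsatisfied: (1,0), (1,1), (1,2), (1,3), (2,0), (2,3), (5,0), (5,5) — 8 in total.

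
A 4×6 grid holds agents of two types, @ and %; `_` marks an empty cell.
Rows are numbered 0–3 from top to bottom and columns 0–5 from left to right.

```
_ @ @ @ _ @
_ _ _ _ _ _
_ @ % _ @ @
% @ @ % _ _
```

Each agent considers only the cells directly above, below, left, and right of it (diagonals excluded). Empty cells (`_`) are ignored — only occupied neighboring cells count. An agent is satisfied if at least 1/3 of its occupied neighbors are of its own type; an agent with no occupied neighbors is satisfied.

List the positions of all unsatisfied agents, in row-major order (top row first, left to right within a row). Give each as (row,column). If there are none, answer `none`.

(2,2), (3,0), (3,3)

(0,1)@ 1/1 ✓
(0,2)@ 2/2 ✓
(0,3)@ 1/1 ✓
(0,5)@ 0/0 ✓
(2,1)@ 1/2 ✓
(2,2)% 0/2 ✗
(2,4)@ 1/1 ✓
(2,5)@ 1/1 ✓
(3,0)% 0/1 ✗
(3,1)@ 2/3 ✓
(3,2)@ 1/3 ✓
(3,3)% 0/1 ✗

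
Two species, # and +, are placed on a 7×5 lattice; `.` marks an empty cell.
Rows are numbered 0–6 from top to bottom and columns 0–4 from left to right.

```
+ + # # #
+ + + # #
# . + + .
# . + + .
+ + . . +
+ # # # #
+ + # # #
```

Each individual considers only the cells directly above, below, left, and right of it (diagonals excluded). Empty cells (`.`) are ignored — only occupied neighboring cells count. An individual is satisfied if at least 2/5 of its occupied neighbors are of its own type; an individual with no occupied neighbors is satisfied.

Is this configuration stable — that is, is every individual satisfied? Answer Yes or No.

No

(0,0)+ 2/2 ok
(0,1)+ 2/3 ok
(0,2)# 1/3 unhappy
(0,3)# 3/3 ok
(0,4)# 2/2 ok
(1,0)+ 2/3 ok
(1,1)+ 3/3 ok
(1,2)+ 2/4 ok
(1,3)# 2/4 ok
(1,4)# 2/2 ok
(2,0)# 1/2 ok
(2,2)+ 3/3 ok
(2,3)+ 2/3 ok
(3,0)# 1/2 ok
(3,2)+ 2/2 ok
(3,3)+ 2/2 ok
(4,0)+ 2/3 ok
(4,1)+ 1/2 ok
(4,4)+ 0/1 unhappy
(5,0)+ 2/3 ok
(5,1)# 1/4 unhappy
(5,2)# 3/3 ok
(5,3)# 3/3 ok
(5,4)# 2/3 ok
(6,0)+ 2/2 ok
(6,1)+ 1/3 unhappy
(6,2)# 2/3 ok
(6,3)# 3/3 ok
(6,4)# 2/2 ok
For instance (0,2) has only 1/3 same-type neighbors, below 2/5.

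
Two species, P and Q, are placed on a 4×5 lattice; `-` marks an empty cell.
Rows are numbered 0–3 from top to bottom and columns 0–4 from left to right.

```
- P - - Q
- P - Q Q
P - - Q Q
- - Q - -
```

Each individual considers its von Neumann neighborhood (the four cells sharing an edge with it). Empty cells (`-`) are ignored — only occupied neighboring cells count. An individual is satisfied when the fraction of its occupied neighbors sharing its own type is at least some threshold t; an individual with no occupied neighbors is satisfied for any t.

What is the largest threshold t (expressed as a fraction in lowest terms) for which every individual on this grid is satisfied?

1/1

Row 0: (0,1)P 1/1 · (0,4)Q 1/1
Row 1: (1,1)P 1/1 · (1,3)Q 2/2 · (1,4)Q 3/3
Row 2: (2,0)P — no occupied neighbors · (2,3)Q 2/2 · (2,4)Q 2/2
Row 3: (3,2)Q — no occupied neighbors
The smallest same-type fraction is 1/1 at (0,1), which reduces to 1/1. Any threshold above that leaves this individual unsatisfied.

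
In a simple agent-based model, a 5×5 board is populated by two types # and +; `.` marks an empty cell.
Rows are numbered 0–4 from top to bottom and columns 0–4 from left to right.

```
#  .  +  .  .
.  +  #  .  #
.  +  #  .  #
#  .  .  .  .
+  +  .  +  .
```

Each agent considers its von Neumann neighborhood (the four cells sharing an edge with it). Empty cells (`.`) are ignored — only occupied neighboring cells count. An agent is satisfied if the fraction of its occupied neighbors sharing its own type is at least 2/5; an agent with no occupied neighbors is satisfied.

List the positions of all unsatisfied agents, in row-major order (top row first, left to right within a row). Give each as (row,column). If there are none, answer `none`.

Row 0: (0,0)# 0/0 ok · (0,2)+ 0/1 unhappy
Row 1: (1,1)+ 1/2 ok · (1,2)# 1/3 unhappy · (1,4)# 1/1 ok
Row 2: (2,1)+ 1/2 ok · (2,2)# 1/2 ok · (2,4)# 1/1 ok
Row 3: (3,0)# 0/1 unhappy
Row 4: (4,0)+ 1/2 ok · (4,1)+ 1/1 ok · (4,3)+ 0/0 ok

(0,2), (1,2), (3,0)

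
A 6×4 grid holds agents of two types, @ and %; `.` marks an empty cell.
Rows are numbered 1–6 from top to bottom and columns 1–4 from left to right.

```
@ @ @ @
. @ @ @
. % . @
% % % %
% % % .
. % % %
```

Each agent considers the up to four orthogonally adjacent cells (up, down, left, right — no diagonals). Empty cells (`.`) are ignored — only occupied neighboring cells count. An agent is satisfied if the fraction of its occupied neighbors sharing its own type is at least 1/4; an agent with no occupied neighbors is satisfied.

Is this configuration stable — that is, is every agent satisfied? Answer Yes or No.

(1,1)@ 1/1 satisfied
(1,2)@ 3/3 satisfied
(1,3)@ 3/3 satisfied
(1,4)@ 2/2 satisfied
(2,2)@ 2/3 satisfied
(2,3)@ 3/3 satisfied
(2,4)@ 3/3 satisfied
(3,2)% 1/2 satisfied
(3,4)@ 1/2 satisfied
(4,1)% 2/2 satisfied
(4,2)% 4/4 satisfied
(4,3)% 3/3 satisfied
(4,4)% 1/2 satisfied
(5,1)% 2/2 satisfied
(5,2)% 4/4 satisfied
(5,3)% 3/3 satisfied
(6,2)% 2/2 satisfied
(6,3)% 3/3 satisfied
(6,4)% 1/1 satisfied
All meet the threshold, so the configuration is stable.

Yes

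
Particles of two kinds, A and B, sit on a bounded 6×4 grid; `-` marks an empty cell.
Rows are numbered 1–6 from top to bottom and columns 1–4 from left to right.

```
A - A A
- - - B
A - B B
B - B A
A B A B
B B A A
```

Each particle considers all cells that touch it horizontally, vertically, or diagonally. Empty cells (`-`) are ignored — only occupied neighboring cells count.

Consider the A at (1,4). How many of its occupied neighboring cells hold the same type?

Occupied neighbors of (1,4): (1,3)=A, (2,4)=B.
Same type (A): 1 of 2.

1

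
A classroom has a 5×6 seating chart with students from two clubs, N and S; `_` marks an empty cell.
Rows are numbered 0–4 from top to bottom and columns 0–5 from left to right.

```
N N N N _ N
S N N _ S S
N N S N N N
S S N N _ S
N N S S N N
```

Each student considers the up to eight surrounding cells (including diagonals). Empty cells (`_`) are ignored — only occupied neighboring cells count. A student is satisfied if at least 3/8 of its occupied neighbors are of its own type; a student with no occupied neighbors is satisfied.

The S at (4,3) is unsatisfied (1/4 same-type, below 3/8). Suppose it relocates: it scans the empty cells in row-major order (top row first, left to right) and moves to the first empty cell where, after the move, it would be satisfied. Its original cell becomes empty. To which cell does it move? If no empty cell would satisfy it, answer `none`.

Vacating (4,3). Empty cells in order:
  (0,4): 2/4 same-type → satisfied — stop here.

(0,4)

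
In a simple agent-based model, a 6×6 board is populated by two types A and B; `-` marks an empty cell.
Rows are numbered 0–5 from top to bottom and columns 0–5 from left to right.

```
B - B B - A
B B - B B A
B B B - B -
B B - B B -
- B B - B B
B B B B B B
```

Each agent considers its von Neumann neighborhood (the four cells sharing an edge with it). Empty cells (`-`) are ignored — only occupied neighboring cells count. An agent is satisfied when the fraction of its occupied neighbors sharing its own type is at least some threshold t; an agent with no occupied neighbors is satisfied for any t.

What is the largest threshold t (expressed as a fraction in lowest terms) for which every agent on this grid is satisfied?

1/2

(0,0)B 1/1
(0,2)B 1/1
(0,3)B 2/2
(0,5)A 1/1
(1,0)B 3/3
(1,1)B 2/2
(1,3)B 2/2
(1,4)B 2/3
(1,5)A 1/2
(2,0)B 3/3
(2,1)B 4/4
(2,2)B 1/1
(2,4)B 2/2
(3,0)B 2/2
(3,1)B 3/3
(3,3)B 1/1
(3,4)B 3/3
(4,1)B 3/3
(4,2)B 2/2
(4,4)B 3/3
(4,5)B 2/2
(5,0)B 1/1
(5,1)B 3/3
(5,2)B 3/3
(5,3)B 2/2
(5,4)B 3/3
(5,5)B 2/2
The smallest same-type fraction is 1/2 at (1,5), which reduces to 1/2. Any threshold above that leaves this agent unsatisfied.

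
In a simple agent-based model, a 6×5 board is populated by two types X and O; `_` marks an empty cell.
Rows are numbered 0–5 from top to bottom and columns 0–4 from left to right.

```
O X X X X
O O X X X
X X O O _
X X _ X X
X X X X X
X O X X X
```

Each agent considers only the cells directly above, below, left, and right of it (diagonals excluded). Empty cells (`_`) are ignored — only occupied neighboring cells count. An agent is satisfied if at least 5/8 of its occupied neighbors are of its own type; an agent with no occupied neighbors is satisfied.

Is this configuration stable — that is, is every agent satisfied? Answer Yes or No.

Row 0: (0,0)O 1/2 not · (0,1)X 1/3 not · (0,2)X 3/3 satisfied · (0,3)X 3/3 satisfied · (0,4)X 2/2 satisfied
Row 1: (1,0)O 2/3 satisfied · (1,1)O 1/4 not · (1,2)X 2/4 not · (1,3)X 3/4 satisfied · (1,4)X 2/2 satisfied
Row 2: (2,0)X 2/3 satisfied · (2,1)X 2/4 not · (2,2)O 1/3 not · (2,3)O 1/3 not
Row 3: (3,0)X 3/3 satisfied · (3,1)X 3/3 satisfied · (3,3)X 2/3 satisfied · (3,4)X 2/2 satisfied
Row 4: (4,0)X 3/3 satisfied · (4,1)X 3/4 satisfied · (4,2)X 3/3 satisfied · (4,3)X 4/4 satisfied · (4,4)X 3/3 satisfied
Row 5: (5,0)X 1/2 not · (5,1)O 0/3 not · (5,2)X 2/3 satisfied · (5,3)X 3/3 satisfied · (5,4)X 2/2 satisfied
For instance (0,0) has only 1/2 same-type neighbors, below 5/8.

No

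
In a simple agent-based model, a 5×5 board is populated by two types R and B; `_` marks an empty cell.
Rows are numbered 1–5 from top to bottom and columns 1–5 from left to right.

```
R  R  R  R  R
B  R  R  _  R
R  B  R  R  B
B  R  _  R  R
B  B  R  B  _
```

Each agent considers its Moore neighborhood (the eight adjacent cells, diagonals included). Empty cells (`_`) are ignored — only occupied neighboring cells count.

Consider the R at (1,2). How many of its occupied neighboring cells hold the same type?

4

Occupied neighbors of (1,2): (1,1)=R, (1,3)=R, (2,1)=B, (2,2)=R, (2,3)=R.
Same type (R): 4 of 5.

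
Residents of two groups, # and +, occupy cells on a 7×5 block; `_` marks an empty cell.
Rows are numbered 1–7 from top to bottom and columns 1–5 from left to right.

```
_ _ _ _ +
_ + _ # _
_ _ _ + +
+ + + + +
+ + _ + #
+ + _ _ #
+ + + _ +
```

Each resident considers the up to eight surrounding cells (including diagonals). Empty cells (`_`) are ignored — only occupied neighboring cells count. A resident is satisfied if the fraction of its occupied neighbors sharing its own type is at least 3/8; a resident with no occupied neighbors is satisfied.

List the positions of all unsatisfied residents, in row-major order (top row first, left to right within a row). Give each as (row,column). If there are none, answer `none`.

(1,5)+ 0/1 ✗
(2,2)+ 0/0 ✓
(2,4)# 0/3 ✗
(3,4)+ 4/5 ✓
(3,5)+ 3/4 ✓
(4,1)+ 3/3 ✓
(4,2)+ 4/4 ✓
(4,3)+ 5/5 ✓
(4,4)+ 5/6 ✓
(4,5)+ 4/5 ✓
(5,1)+ 5/5 ✓
(5,2)+ 6/6 ✓
(5,4)+ 3/5 ✓
(5,5)# 1/4 ✗
(6,1)+ 5/5 ✓
(6,2)+ 6/6 ✓
(6,5)# 1/3 ✗
(7,1)+ 3/3 ✓
(7,2)+ 4/4 ✓
(7,3)+ 2/2 ✓
(7,5)+ 0/1 ✗

(1,5), (2,4), (5,5), (6,5), (7,5)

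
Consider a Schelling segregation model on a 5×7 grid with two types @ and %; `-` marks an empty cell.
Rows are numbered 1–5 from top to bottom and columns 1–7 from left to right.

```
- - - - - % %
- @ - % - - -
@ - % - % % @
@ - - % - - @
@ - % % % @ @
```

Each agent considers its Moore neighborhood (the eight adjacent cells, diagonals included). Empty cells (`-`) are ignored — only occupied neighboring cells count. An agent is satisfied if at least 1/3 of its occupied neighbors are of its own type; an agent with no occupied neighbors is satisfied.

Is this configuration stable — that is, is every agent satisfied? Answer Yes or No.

Row 1: (1,6)% 1/1 ok · (1,7)% 1/1 ok
Row 2: (2,2)@ 1/2 ok · (2,4)% 2/2 ok
Row 3: (3,1)@ 2/2 ok · (3,3)% 2/3 ok · (3,5)% 3/3 ok · (3,6)% 1/3 ok · (3,7)@ 1/2 ok
Row 4: (4,1)@ 2/2 ok · (4,4)% 5/5 ok · (4,7)@ 3/4 ok
Row 5: (5,1)@ 1/1 ok · (5,3)% 2/2 ok · (5,4)% 3/3 ok · (5,5)% 2/3 ok · (5,6)@ 2/3 ok · (5,7)@ 2/2 ok
All meet the threshold, so the configuration is stable.

Yes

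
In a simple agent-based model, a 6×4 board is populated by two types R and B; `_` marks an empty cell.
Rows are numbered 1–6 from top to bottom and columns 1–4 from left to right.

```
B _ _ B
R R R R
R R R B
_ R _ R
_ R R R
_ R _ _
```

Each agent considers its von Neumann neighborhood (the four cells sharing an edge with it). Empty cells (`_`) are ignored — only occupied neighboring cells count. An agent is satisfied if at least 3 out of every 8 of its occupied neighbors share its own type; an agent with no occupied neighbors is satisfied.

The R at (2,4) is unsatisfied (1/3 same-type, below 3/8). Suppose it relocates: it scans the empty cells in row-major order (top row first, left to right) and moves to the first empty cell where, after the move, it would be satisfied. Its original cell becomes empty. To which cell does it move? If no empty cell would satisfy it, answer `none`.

(1,2)

Vacating (2,4). Empty cells in order:
  (1,2): 1/2 same-type → satisfied — stop here.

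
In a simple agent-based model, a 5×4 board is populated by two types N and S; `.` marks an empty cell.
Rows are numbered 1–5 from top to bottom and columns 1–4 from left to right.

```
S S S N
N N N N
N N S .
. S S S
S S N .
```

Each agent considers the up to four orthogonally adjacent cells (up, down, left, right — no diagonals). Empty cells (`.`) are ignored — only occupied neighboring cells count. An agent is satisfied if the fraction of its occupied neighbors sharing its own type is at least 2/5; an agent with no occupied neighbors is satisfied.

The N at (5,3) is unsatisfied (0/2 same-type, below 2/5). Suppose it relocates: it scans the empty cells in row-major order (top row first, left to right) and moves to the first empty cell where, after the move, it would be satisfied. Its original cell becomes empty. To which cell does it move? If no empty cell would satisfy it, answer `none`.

none

Vacating (5,3). Empty cells in order:
  (3,4): 1/3 same-type → still unsatisfied.
  (4,1): 1/3 same-type → still unsatisfied.
  (5,4): 0/1 same-type → still unsatisfied.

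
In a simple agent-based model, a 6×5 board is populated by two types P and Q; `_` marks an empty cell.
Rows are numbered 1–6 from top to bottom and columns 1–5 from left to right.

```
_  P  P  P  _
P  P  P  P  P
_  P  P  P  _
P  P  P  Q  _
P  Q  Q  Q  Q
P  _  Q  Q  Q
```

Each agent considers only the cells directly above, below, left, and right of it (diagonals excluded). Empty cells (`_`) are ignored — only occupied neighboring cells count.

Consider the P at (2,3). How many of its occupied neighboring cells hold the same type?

4

Occupied neighbors of (2,3): (1,3)=P, (3,3)=P, (2,2)=P, (2,4)=P.
Same type (P): 4 of 4.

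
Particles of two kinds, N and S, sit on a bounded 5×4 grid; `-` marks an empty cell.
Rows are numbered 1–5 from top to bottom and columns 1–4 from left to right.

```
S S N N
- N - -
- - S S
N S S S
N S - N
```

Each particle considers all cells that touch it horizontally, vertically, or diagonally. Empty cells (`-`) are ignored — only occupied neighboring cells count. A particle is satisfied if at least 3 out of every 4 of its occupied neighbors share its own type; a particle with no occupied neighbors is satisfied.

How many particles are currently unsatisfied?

9

(1,1)S 1/2 unhappy
(1,2)S 1/3 unhappy
(1,3)N 2/3 unhappy
(1,4)N 1/1 ok
(2,2)N 1/4 unhappy
(3,3)S 4/5 ok
(3,4)S 3/3 ok
(4,1)N 1/3 unhappy
(4,2)S 3/5 unhappy
(4,3)S 5/6 ok
(4,4)S 3/4 ok
(5,1)N 1/3 unhappy
(5,2)S 2/4 unhappy
(5,4)N 0/2 unhappy
Unsatisfied: (1,1), (1,2), (1,3), (2,2), (4,1), (4,2), (5,1), (5,2), (5,4) — 9 in total.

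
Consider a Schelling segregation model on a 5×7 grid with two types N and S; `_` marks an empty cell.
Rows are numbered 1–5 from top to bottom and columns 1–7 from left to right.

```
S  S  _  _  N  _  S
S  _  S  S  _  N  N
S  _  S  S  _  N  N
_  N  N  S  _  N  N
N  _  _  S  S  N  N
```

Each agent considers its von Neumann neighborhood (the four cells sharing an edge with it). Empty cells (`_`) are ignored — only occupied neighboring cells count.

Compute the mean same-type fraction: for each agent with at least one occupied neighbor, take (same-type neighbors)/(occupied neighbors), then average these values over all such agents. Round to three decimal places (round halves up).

0.841

Row 1: (1,1)S 2/2 · (1,2)S 1/1 · (1,5)N — no occupied neighbors · (1,7)S 0/1
Row 2: (2,1)S 2/2 · (2,3)S 2/2 · (2,4)S 2/2 · (2,6)N 2/2 · (2,7)N 2/3
Row 3: (3,1)S 1/1 · (3,3)S 2/3 · (3,4)S 3/3 · (3,6)N 3/3 · (3,7)N 3/3
Row 4: (4,2)N 1/1 · (4,3)N 1/3 · (4,4)S 2/3 · (4,6)N 3/3 · (4,7)N 3/3
Row 5: (5,1)N — no occupied neighbors · (5,4)S 2/2 · (5,5)S 1/2 · (5,6)N 2/3 · (5,7)N 2/2
Sum over 22 agents: 2/2 + 1/1 + 0/1 + 2/2 + 2/2 + 2/2 + 2/2 + 2/3 + 1/1 + 2/3 + 3/3 + 3/3 + 3/3 + 1/1 + 1/3 + 2/3 + 3/3 + 3/3 + 2/2 + 1/2 + 2/3 + 2/2 = 37/2; mean = 37/2 ÷ 22 = 37/44 = 0.840909… → 0.841.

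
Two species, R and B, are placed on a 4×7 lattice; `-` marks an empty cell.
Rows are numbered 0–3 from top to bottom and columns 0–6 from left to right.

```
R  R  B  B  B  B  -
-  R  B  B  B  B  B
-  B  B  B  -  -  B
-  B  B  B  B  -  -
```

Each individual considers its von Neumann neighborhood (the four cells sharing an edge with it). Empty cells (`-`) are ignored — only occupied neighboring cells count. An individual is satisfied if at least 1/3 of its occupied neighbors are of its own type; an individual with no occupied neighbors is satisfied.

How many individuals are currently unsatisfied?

0

(0,0)R 1/1 satisfied
(0,1)R 2/3 satisfied
(0,2)B 2/3 satisfied
(0,3)B 3/3 satisfied
(0,4)B 3/3 satisfied
(0,5)B 2/2 satisfied
(1,1)R 1/3 satisfied
(1,2)B 3/4 satisfied
(1,3)B 4/4 satisfied
(1,4)B 3/3 satisfied
(1,5)B 3/3 satisfied
(1,6)B 2/2 satisfied
(2,1)B 2/3 satisfied
(2,2)B 4/4 satisfied
(2,3)B 3/3 satisfied
(2,6)B 1/1 satisfied
(3,1)B 2/2 satisfied
(3,2)B 3/3 satisfied
(3,3)B 3/3 satisfied
(3,4)B 1/1 satisfied
Every one meets the threshold.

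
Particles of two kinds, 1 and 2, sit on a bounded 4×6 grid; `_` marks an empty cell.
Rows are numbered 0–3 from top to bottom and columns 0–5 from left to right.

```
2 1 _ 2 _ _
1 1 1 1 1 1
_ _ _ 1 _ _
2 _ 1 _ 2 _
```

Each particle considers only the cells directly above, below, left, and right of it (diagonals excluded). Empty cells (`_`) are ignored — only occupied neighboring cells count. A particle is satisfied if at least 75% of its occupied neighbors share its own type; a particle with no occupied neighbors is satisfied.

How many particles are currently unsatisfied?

(0,0)2 0/2 unhappy
(0,1)1 1/2 unhappy
(0,3)2 0/1 unhappy
(1,0)1 1/2 unhappy
(1,1)1 3/3 ok
(1,2)1 2/2 ok
(1,3)1 3/4 ok
(1,4)1 2/2 ok
(1,5)1 1/1 ok
(2,3)1 1/1 ok
(3,0)2 0/0 ok
(3,2)1 0/0 ok
(3,4)2 0/0 ok
Unsatisfied: (0,0), (0,1), (0,3), (1,0) — 4 in total.

4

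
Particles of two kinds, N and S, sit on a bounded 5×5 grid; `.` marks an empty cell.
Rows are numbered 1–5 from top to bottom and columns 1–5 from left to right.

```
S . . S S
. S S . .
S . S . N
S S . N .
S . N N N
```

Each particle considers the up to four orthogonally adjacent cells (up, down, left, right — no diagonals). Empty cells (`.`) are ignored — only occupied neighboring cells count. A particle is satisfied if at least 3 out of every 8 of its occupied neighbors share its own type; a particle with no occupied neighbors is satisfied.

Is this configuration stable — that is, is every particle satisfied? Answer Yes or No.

Yes

Row 1: (1,1)S 0/0 ✓ · (1,4)S 1/1 ✓ · (1,5)S 1/1 ✓
Row 2: (2,2)S 1/1 ✓ · (2,3)S 2/2 ✓
Row 3: (3,1)S 1/1 ✓ · (3,3)S 1/1 ✓ · (3,5)N 0/0 ✓
Row 4: (4,1)S 3/3 ✓ · (4,2)S 1/1 ✓ · (4,4)N 1/1 ✓
Row 5: (5,1)S 1/1 ✓ · (5,3)N 1/1 ✓ · (5,4)N 3/3 ✓ · (5,5)N 1/1 ✓
All meet the threshold, so the configuration is stable.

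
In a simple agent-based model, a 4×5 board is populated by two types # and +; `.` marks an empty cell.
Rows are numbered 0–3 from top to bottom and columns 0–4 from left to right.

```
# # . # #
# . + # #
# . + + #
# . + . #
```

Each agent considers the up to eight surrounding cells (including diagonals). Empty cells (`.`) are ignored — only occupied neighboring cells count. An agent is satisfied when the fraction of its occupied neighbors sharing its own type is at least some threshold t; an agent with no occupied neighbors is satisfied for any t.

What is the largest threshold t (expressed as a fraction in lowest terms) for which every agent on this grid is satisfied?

(0,0)# 2/2
(0,1)# 2/3
(0,3)# 3/4
(0,4)# 3/3
(1,0)# 3/3
(1,2)+ 2/5
(1,3)# 4/7
(1,4)# 4/5
(2,0)# 2/2
(2,2)+ 3/4
(2,3)+ 3/7
(2,4)# 3/4
(3,0)# 1/1
(3,2)+ 2/2
(3,4)# 1/2
The smallest same-type fraction is 2/5 at (1,2), which reduces to 2/5. Any threshold above that leaves this agent unsatisfied.

2/5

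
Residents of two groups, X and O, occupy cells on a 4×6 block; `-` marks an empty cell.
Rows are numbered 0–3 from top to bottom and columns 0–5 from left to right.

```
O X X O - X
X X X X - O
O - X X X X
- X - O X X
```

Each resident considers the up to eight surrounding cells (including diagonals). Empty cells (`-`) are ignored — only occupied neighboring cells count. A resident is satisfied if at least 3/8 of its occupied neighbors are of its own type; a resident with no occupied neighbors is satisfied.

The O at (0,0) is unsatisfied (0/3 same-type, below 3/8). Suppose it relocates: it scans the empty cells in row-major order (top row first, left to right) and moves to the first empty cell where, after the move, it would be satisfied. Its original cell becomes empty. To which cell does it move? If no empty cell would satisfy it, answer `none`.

(0,4)

Vacating (0,0). Empty cells in order:
  (0,4): 2/4 same-type → satisfied — stop here.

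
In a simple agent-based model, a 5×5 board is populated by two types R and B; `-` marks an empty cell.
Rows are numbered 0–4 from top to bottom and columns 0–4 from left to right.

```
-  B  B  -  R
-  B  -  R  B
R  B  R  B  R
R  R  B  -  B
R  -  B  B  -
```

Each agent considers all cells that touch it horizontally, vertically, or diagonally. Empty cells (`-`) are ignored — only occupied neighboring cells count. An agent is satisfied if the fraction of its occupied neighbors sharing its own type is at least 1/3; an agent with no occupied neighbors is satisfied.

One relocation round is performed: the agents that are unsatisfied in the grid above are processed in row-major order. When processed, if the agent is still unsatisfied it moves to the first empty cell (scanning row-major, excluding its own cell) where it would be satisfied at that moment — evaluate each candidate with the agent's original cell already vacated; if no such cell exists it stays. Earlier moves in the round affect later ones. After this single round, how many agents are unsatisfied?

Initially unsatisfied (in order): (1,4), (2,4).
  (1,4) → (0,0).
  (2,4): now satisfied by earlier moves; stays.
Resulting grid:
B B B - R
- B - R -
R B R B R
R R B - B
R - B B -
All satisfied now.

0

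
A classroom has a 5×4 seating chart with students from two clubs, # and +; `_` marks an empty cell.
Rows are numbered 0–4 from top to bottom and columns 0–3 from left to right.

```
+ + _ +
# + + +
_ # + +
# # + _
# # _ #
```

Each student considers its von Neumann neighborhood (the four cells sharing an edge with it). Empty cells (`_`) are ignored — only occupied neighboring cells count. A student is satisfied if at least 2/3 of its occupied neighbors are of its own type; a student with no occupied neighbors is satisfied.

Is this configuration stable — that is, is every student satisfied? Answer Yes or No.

No

(0,0)+ 1/2 unhappy
(0,1)+ 2/2 ok
(0,3)+ 1/1 ok
(1,0)# 0/2 unhappy
(1,1)+ 2/4 unhappy
(1,2)+ 3/3 ok
(1,3)+ 3/3 ok
(2,1)# 1/3 unhappy
(2,2)+ 3/4 ok
(2,3)+ 2/2 ok
(3,0)# 2/2 ok
(3,1)# 3/4 ok
(3,2)+ 1/2 unhappy
(4,0)# 2/2 ok
(4,1)# 2/2 ok
(4,3)# 0/0 ok
For instance (0,0) has only 1/2 same-type neighbors, below 2/3.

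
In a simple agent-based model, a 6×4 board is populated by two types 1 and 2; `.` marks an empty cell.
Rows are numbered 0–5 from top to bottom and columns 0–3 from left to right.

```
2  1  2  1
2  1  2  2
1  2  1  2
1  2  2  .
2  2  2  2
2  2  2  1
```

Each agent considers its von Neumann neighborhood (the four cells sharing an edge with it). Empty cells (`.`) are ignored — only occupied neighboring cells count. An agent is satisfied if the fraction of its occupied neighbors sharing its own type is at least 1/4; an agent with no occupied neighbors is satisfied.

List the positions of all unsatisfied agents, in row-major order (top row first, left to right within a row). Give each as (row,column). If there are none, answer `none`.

(0,3), (2,2), (5,3)

Row 0: (0,0)2 1/2 ok · (0,1)1 1/3 ok · (0,2)2 1/3 ok · (0,3)1 0/2 unhappy
Row 1: (1,0)2 1/3 ok · (1,1)1 1/4 ok · (1,2)2 2/4 ok · (1,3)2 2/3 ok
Row 2: (2,0)1 1/3 ok · (2,1)2 1/4 ok · (2,2)1 0/4 unhappy · (2,3)2 1/2 ok
Row 3: (3,0)1 1/3 ok · (3,1)2 3/4 ok · (3,2)2 2/3 ok
Row 4: (4,0)2 2/3 ok · (4,1)2 4/4 ok · (4,2)2 4/4 ok · (4,3)2 1/2 ok
Row 5: (5,0)2 2/2 ok · (5,1)2 3/3 ok · (5,2)2 2/3 ok · (5,3)1 0/2 unhappy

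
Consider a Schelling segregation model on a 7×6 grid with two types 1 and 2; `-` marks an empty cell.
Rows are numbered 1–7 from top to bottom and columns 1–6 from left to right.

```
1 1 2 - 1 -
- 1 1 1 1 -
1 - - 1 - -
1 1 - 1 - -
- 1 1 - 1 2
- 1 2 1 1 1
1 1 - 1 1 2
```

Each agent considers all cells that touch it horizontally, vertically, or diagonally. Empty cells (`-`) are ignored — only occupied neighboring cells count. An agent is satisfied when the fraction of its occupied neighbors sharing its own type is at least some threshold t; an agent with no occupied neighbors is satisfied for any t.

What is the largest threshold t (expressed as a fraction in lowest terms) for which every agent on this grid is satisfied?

0/1

Row 1: (1,1)1 2/2 · (1,2)1 3/4 · (1,3)2 0/4 · (1,5)1 2/2
Row 2: (2,2)1 4/5 · (2,3)1 4/5 · (2,4)1 4/5 · (2,5)1 3/3
Row 3: (3,1)1 3/3 · (3,4)1 4/4
Row 4: (4,1)1 3/3 · (4,2)1 4/4 · (4,4)1 3/3
Row 5: (5,2)1 4/5 · (5,3)1 5/6 · (5,5)1 4/5 · (5,6)2 0/3
Row 6: (6,2)1 4/5 · (6,3)2 0/6 · (6,4)1 5/6 · (6,5)1 5/7 · (6,6)1 3/5
Row 7: (7,1)1 2/2 · (7,2)1 2/3 · (7,4)1 3/4 · (7,5)1 4/5 · (7,6)2 0/3
The smallest same-type fraction is 0/4 at (1,3), which reduces to 0/1. Any threshold above that leaves this agent unsatisfied.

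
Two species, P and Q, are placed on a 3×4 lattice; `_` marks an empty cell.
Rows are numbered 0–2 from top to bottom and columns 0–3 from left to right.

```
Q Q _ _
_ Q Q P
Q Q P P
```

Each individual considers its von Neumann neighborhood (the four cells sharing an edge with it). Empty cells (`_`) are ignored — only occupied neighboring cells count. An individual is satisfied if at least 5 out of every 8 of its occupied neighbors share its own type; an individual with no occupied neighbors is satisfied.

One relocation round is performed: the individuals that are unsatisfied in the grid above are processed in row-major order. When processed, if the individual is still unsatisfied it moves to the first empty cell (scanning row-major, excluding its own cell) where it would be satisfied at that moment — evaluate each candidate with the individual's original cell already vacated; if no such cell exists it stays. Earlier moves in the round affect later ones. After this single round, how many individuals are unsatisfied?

Initially unsatisfied (in order): (1,2), (1,3), (2,2).
  (1,2) → (0,2).
  (1,3): now satisfied by earlier moves; stays.
  (2,2): no empty cell satisfies it; stays.
Resulting grid:
Q Q Q _
_ Q _ P
Q Q P P
Unsatisfied now: (2,2).

1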